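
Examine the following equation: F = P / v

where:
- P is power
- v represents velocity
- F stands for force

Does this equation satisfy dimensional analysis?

Yes

P (power) has dimensions [L^2 M T^-3].
v (velocity) has dimensions [L T^-1].
F (force) has dimensions [L M T^-2].

Left side: [L M T^-2]
Right side: [L M T^-2]

Both sides have the same dimensions, so the equation is dimensionally consistent.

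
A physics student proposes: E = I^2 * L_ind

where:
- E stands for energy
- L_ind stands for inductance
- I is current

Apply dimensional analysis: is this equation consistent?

Yes

E (energy) has dimensions [L^2 M T^-2].
L_ind (inductance) has dimensions [I^-2 L^2 M T^-2].
I (current) has dimensions [I].

Left side: [L^2 M T^-2]
Right side: [L^2 M T^-2]

Both sides have the same dimensions, so the equation is dimensionally consistent.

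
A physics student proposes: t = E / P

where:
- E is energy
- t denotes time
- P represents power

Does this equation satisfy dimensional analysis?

Yes

E (energy) has dimensions [L^2 M T^-2].
t (time) has dimensions [T].
P (power) has dimensions [L^2 M T^-3].

Left side: [T]
Right side: [T]

Both sides have the same dimensions, so the equation is dimensionally consistent.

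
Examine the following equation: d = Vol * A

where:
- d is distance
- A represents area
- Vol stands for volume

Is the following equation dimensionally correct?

No

d (distance) has dimensions [L].
A (area) has dimensions [L^2].
Vol (volume) has dimensions [L^3].

Left side: [L]
Right side: [L^5]

The two sides have different dimensions, so the equation is NOT dimensionally consistent.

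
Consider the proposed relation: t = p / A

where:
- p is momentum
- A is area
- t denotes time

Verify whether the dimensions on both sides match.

No

p (momentum) has dimensions [L M T^-1].
A (area) has dimensions [L^2].
t (time) has dimensions [T].

Left side: [T]
Right side: [L^-1 M T^-1]

The two sides have different dimensions, so the equation is NOT dimensionally consistent.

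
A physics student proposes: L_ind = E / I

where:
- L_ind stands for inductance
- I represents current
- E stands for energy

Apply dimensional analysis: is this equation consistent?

No

L_ind (inductance) has dimensions [I^-2 L^2 M T^-2].
I (current) has dimensions [I].
E (energy) has dimensions [L^2 M T^-2].

Left side: [I^-2 L^2 M T^-2]
Right side: [I^-1 L^2 M T^-2]

The two sides have different dimensions, so the equation is NOT dimensionally consistent.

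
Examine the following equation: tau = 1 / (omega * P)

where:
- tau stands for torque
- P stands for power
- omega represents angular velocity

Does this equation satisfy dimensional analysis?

No

tau (torque) has dimensions [L^2 M T^-2].
P (power) has dimensions [L^2 M T^-3].
omega (angular velocity) has dimensions [T^-1].

Left side: [L^2 M T^-2]
Right side: [L^-2 M^-1 T^4]

The two sides have different dimensions, so the equation is NOT dimensionally consistent.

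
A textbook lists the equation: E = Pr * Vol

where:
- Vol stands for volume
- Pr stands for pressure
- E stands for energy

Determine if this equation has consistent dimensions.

Yes

Vol (volume) has dimensions [L^3].
Pr (pressure) has dimensions [L^-1 M T^-2].
E (energy) has dimensions [L^2 M T^-2].

Left side: [L^2 M T^-2]
Right side: [L^2 M T^-2]

Both sides have the same dimensions, so the equation is dimensionally consistent.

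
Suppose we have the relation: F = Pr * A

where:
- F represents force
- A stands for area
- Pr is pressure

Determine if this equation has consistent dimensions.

Yes

F (force) has dimensions [L M T^-2].
A (area) has dimensions [L^2].
Pr (pressure) has dimensions [L^-1 M T^-2].

Left side: [L M T^-2]
Right side: [L M T^-2]

Both sides have the same dimensions, so the equation is dimensionally consistent.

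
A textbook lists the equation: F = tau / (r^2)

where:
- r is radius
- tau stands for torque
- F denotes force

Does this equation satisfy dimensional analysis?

No

r (radius) has dimensions [L].
tau (torque) has dimensions [L^2 M T^-2].
F (force) has dimensions [L M T^-2].

Left side: [L M T^-2]
Right side: [M T^-2]

The two sides have different dimensions, so the equation is NOT dimensionally consistent.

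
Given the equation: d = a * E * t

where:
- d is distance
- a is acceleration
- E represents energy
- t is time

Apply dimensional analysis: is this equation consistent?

No

d (distance) has dimensions [L].
a (acceleration) has dimensions [L T^-2].
E (energy) has dimensions [L^2 M T^-2].
t (time) has dimensions [T].

Left side: [L]
Right side: [L^3 M T^-3]

The two sides have different dimensions, so the equation is NOT dimensionally consistent.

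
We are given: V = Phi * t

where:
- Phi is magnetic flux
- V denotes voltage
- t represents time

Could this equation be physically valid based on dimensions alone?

No

Phi (magnetic flux) has dimensions [I^-1 L^2 M T^-2].
V (voltage) has dimensions [I^-1 L^2 M T^-3].
t (time) has dimensions [T].

Left side: [I^-1 L^2 M T^-3]
Right side: [I^-1 L^2 M T^-1]

The two sides have different dimensions, so the equation is NOT dimensionally consistent.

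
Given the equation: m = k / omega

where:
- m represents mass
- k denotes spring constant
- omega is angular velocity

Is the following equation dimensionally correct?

No

m (mass) has dimensions [M].
k (spring constant) has dimensions [M T^-2].
omega (angular velocity) has dimensions [T^-1].

Left side: [M]
Right side: [M T^-1]

The two sides have different dimensions, so the equation is NOT dimensionally consistent.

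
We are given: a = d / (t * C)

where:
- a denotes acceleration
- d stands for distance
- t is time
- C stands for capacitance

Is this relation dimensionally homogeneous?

No

a (acceleration) has dimensions [L T^-2].
d (distance) has dimensions [L].
t (time) has dimensions [T].
C (capacitance) has dimensions [I^2 L^-2 M^-1 T^4].

Left side: [L T^-2]
Right side: [I^-2 L^3 M T^-5]

The two sides have different dimensions, so the equation is NOT dimensionally consistent.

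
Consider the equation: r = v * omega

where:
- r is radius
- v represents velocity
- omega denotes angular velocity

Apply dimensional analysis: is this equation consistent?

No

r (radius) has dimensions [L].
v (velocity) has dimensions [L T^-1].
omega (angular velocity) has dimensions [T^-1].

Left side: [L]
Right side: [L T^-2]

The two sides have different dimensions, so the equation is NOT dimensionally consistent.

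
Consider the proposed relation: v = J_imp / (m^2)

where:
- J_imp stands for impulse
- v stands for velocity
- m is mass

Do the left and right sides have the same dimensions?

No

J_imp (impulse) has dimensions [L M T^-1].
v (velocity) has dimensions [L T^-1].
m (mass) has dimensions [M].

Left side: [L T^-1]
Right side: [L M^-1 T^-1]

The two sides have different dimensions, so the equation is NOT dimensionally consistent.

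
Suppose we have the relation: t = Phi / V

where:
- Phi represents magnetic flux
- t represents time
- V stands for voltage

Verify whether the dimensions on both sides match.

Yes

Phi (magnetic flux) has dimensions [I^-1 L^2 M T^-2].
t (time) has dimensions [T].
V (voltage) has dimensions [I^-1 L^2 M T^-3].

Left side: [T]
Right side: [T]

Both sides have the same dimensions, so the equation is dimensionally consistent.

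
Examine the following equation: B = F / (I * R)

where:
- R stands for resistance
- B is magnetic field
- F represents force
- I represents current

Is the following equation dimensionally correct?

No

R (resistance) has dimensions [I^-2 L^2 M T^-3].
B (magnetic field) has dimensions [I^-1 M T^-2].
F (force) has dimensions [L M T^-2].
I (current) has dimensions [I].

Left side: [I^-1 M T^-2]
Right side: [I L^-1 T]

The two sides have different dimensions, so the equation is NOT dimensionally consistent.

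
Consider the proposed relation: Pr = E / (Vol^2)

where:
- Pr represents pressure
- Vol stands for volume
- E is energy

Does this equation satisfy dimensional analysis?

No

Pr (pressure) has dimensions [L^-1 M T^-2].
Vol (volume) has dimensions [L^3].
E (energy) has dimensions [L^2 M T^-2].

Left side: [L^-1 M T^-2]
Right side: [L^-4 M T^-2]

The two sides have different dimensions, so the equation is NOT dimensionally consistent.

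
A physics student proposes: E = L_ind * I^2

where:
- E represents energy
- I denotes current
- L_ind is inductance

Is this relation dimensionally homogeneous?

Yes

E (energy) has dimensions [L^2 M T^-2].
I (current) has dimensions [I].
L_ind (inductance) has dimensions [I^-2 L^2 M T^-2].

Left side: [L^2 M T^-2]
Right side: [L^2 M T^-2]

Both sides have the same dimensions, so the equation is dimensionally consistent.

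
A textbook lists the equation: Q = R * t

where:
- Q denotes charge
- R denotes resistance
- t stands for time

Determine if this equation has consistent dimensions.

No

Q (charge) has dimensions [I T].
R (resistance) has dimensions [I^-2 L^2 M T^-3].
t (time) has dimensions [T].

Left side: [I T]
Right side: [I^-2 L^2 M T^-2]

The two sides have different dimensions, so the equation is NOT dimensionally consistent.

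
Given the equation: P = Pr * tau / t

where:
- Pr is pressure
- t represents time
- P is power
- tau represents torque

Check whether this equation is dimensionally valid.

No

Pr (pressure) has dimensions [L^-1 M T^-2].
t (time) has dimensions [T].
P (power) has dimensions [L^2 M T^-3].
tau (torque) has dimensions [L^2 M T^-2].

Left side: [L^2 M T^-3]
Right side: [L M^2 T^-5]

The two sides have different dimensions, so the equation is NOT dimensionally consistent.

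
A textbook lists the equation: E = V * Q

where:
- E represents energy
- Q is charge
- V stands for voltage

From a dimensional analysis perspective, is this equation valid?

Yes

E (energy) has dimensions [L^2 M T^-2].
Q (charge) has dimensions [I T].
V (voltage) has dimensions [I^-1 L^2 M T^-3].

Left side: [L^2 M T^-2]
Right side: [L^2 M T^-2]

Both sides have the same dimensions, so the equation is dimensionally consistent.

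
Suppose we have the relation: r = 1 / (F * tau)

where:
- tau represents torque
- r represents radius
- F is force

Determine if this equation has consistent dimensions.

No

tau (torque) has dimensions [L^2 M T^-2].
r (radius) has dimensions [L].
F (force) has dimensions [L M T^-2].

Left side: [L]
Right side: [L^-3 M^-2 T^4]

The two sides have different dimensions, so the equation is NOT dimensionally consistent.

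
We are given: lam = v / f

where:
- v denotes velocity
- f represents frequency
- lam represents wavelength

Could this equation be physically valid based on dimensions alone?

Yes

v (velocity) has dimensions [L T^-1].
f (frequency) has dimensions [T^-1].
lam (wavelength) has dimensions [L].

Left side: [L]
Right side: [L]

Both sides have the same dimensions, so the equation is dimensionally consistent.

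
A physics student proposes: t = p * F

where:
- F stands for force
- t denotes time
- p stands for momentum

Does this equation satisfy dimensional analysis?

No

F (force) has dimensions [L M T^-2].
t (time) has dimensions [T].
p (momentum) has dimensions [L M T^-1].

Left side: [T]
Right side: [L^2 M^2 T^-3]

The two sides have different dimensions, so the equation is NOT dimensionally consistent.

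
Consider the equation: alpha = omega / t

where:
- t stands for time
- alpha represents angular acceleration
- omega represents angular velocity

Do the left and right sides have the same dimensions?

Yes

t (time) has dimensions [T].
alpha (angular acceleration) has dimensions [T^-2].
omega (angular velocity) has dimensions [T^-1].

Left side: [T^-2]
Right side: [T^-2]

Both sides have the same dimensions, so the equation is dimensionally consistent.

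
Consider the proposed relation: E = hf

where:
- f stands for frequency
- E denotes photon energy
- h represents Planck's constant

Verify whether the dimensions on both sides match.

Yes

f (frequency) has dimensions [T^-1].
E (photon energy) has dimensions [L^2 M T^-2].
h (Planck's constant) has dimensions [L^2 M T^-1].

Left side: [L^2 M T^-2]
Right side: [L^2 M T^-2]

Both sides have the same dimensions, so the equation is dimensionally consistent.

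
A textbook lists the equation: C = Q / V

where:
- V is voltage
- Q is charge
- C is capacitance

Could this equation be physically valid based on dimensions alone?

Yes

V (voltage) has dimensions [I^-1 L^2 M T^-3].
Q (charge) has dimensions [I T].
C (capacitance) has dimensions [I^2 L^-2 M^-1 T^4].

Left side: [I^2 L^-2 M^-1 T^4]
Right side: [I^2 L^-2 M^-1 T^4]

Both sides have the same dimensions, so the equation is dimensionally consistent.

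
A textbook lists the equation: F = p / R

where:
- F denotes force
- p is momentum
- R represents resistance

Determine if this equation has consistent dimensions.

No

F (force) has dimensions [L M T^-2].
p (momentum) has dimensions [L M T^-1].
R (resistance) has dimensions [I^-2 L^2 M T^-3].

Left side: [L M T^-2]
Right side: [I^2 L^-1 T^2]

The two sides have different dimensions, so the equation is NOT dimensionally consistent.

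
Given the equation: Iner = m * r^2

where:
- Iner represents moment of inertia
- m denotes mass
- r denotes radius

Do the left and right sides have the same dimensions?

Yes

Iner (moment of inertia) has dimensions [L^2 M].
m (mass) has dimensions [M].
r (radius) has dimensions [L].

Left side: [L^2 M]
Right side: [L^2 M]

Both sides have the same dimensions, so the equation is dimensionally consistent.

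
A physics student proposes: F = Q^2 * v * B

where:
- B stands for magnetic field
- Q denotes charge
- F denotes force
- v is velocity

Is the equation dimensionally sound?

No

B (magnetic field) has dimensions [I^-1 M T^-2].
Q (charge) has dimensions [I T].
F (force) has dimensions [L M T^-2].
v (velocity) has dimensions [L T^-1].

Left side: [L M T^-2]
Right side: [I L M T^-1]

The two sides have different dimensions, so the equation is NOT dimensionally consistent.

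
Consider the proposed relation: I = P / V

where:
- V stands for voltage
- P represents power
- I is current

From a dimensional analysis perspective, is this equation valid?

Yes

V (voltage) has dimensions [I^-1 L^2 M T^-3].
P (power) has dimensions [L^2 M T^-3].
I (current) has dimensions [I].

Left side: [I]
Right side: [I]

Both sides have the same dimensions, so the equation is dimensionally consistent.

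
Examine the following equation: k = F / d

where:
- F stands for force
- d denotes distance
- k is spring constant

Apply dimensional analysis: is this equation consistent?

Yes

F (force) has dimensions [L M T^-2].
d (distance) has dimensions [L].
k (spring constant) has dimensions [M T^-2].

Left side: [M T^-2]
Right side: [M T^-2]

Both sides have the same dimensions, so the equation is dimensionally consistent.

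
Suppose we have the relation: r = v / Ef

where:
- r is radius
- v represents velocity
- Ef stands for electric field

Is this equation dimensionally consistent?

No

r (radius) has dimensions [L].
v (velocity) has dimensions [L T^-1].
Ef (electric field) has dimensions [I^-1 L M T^-3].

Left side: [L]
Right side: [I M^-1 T^2]

The two sides have different dimensions, so the equation is NOT dimensionally consistent.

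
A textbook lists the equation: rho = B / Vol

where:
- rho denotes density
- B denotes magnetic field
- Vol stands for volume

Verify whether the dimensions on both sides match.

No

rho (density) has dimensions [L^-3 M].
B (magnetic field) has dimensions [I^-1 M T^-2].
Vol (volume) has dimensions [L^3].

Left side: [L^-3 M]
Right side: [I^-1 L^-3 M T^-2]

The two sides have different dimensions, so the equation is NOT dimensionally consistent.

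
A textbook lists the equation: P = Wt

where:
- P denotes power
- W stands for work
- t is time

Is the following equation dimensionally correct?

No

P (power) has dimensions [L^2 M T^-3].
W (work) has dimensions [L^2 M T^-2].
t (time) has dimensions [T].

Left side: [L^2 M T^-3]
Right side: [L^2 M T^-1]

The two sides have different dimensions, so the equation is NOT dimensionally consistent.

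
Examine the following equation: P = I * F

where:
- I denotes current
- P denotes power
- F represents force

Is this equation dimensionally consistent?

No

I (current) has dimensions [I].
P (power) has dimensions [L^2 M T^-3].
F (force) has dimensions [L M T^-2].

Left side: [L^2 M T^-3]
Right side: [I L M T^-2]

The two sides have different dimensions, so the equation is NOT dimensionally consistent.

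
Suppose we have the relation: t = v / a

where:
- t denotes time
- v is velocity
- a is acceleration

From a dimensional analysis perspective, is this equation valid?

Yes

t (time) has dimensions [T].
v (velocity) has dimensions [L T^-1].
a (acceleration) has dimensions [L T^-2].

Left side: [T]
Right side: [T]

Both sides have the same dimensions, so the equation is dimensionally consistent.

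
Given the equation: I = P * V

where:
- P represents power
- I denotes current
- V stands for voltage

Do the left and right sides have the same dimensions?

No

P (power) has dimensions [L^2 M T^-3].
I (current) has dimensions [I].
V (voltage) has dimensions [I^-1 L^2 M T^-3].

Left side: [I]
Right side: [I^-1 L^4 M^2 T^-6]

The two sides have different dimensions, so the equation is NOT dimensionally consistent.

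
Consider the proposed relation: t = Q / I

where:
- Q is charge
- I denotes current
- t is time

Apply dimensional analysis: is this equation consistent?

Yes

Q (charge) has dimensions [I T].
I (current) has dimensions [I].
t (time) has dimensions [T].

Left side: [T]
Right side: [T]

Both sides have the same dimensions, so the equation is dimensionally consistent.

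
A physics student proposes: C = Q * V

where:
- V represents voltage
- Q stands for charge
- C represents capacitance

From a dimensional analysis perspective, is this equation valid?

No

V (voltage) has dimensions [I^-1 L^2 M T^-3].
Q (charge) has dimensions [I T].
C (capacitance) has dimensions [I^2 L^-2 M^-1 T^4].

Left side: [I^2 L^-2 M^-1 T^4]
Right side: [L^2 M T^-2]

The two sides have different dimensions, so the equation is NOT dimensionally consistent.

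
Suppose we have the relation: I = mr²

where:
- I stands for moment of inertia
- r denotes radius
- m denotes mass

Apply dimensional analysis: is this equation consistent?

Yes

I (moment of inertia) has dimensions [L^2 M].
r (radius) has dimensions [L].
m (mass) has dimensions [M].

Left side: [L^2 M]
Right side: [L^2 M]

Both sides have the same dimensions, so the equation is dimensionally consistent.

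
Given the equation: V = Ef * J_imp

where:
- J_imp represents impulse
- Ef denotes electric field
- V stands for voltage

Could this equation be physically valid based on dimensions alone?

No

J_imp (impulse) has dimensions [L M T^-1].
Ef (electric field) has dimensions [I^-1 L M T^-3].
V (voltage) has dimensions [I^-1 L^2 M T^-3].

Left side: [I^-1 L^2 M T^-3]
Right side: [I^-1 L^2 M^2 T^-4]

The two sides have different dimensions, so the equation is NOT dimensionally consistent.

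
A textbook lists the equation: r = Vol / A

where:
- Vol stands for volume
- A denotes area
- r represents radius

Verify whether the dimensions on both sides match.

Yes

Vol (volume) has dimensions [L^3].
A (area) has dimensions [L^2].
r (radius) has dimensions [L].

Left side: [L]
Right side: [L]

Both sides have the same dimensions, so the equation is dimensionally consistent.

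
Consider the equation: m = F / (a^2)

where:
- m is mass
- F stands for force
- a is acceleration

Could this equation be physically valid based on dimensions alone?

No

m (mass) has dimensions [M].
F (force) has dimensions [L M T^-2].
a (acceleration) has dimensions [L T^-2].

Left side: [M]
Right side: [L^-1 M T^2]

The two sides have different dimensions, so the equation is NOT dimensionally consistent.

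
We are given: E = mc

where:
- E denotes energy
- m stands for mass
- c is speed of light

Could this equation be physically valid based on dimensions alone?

No

E (energy) has dimensions [L^2 M T^-2].
m (mass) has dimensions [M].
c (speed of light) has dimensions [L T^-1].

Left side: [L^2 M T^-2]
Right side: [L M T^-1]

The two sides have different dimensions, so the equation is NOT dimensionally consistent.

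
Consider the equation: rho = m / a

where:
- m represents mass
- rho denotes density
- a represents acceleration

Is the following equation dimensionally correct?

No

m (mass) has dimensions [M].
rho (density) has dimensions [L^-3 M].
a (acceleration) has dimensions [L T^-2].

Left side: [L^-3 M]
Right side: [L^-1 M T^2]

The two sides have different dimensions, so the equation is NOT dimensionally consistent.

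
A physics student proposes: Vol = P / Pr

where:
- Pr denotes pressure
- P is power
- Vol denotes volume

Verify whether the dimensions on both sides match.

No

Pr (pressure) has dimensions [L^-1 M T^-2].
P (power) has dimensions [L^2 M T^-3].
Vol (volume) has dimensions [L^3].

Left side: [L^3]
Right side: [L^3 T^-1]

The two sides have different dimensions, so the equation is NOT dimensionally consistent.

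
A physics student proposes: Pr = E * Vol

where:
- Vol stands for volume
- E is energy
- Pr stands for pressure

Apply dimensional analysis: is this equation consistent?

No

Vol (volume) has dimensions [L^3].
E (energy) has dimensions [L^2 M T^-2].
Pr (pressure) has dimensions [L^-1 M T^-2].

Left side: [L^-1 M T^-2]
Right side: [L^5 M T^-2]

The two sides have different dimensions, so the equation is NOT dimensionally consistent.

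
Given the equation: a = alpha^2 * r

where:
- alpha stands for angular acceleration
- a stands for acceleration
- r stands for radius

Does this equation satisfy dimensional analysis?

No

alpha (angular acceleration) has dimensions [T^-2].
a (acceleration) has dimensions [L T^-2].
r (radius) has dimensions [L].

Left side: [L T^-2]
Right side: [L T^-4]

The two sides have different dimensions, so the equation is NOT dimensionally consistent.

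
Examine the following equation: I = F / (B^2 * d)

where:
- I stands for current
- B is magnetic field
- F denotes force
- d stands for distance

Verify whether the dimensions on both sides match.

No

I (current) has dimensions [I].
B (magnetic field) has dimensions [I^-1 M T^-2].
F (force) has dimensions [L M T^-2].
d (distance) has dimensions [L].

Left side: [I]
Right side: [I^2 M^-1 T^2]

The two sides have different dimensions, so the equation is NOT dimensionally consistent.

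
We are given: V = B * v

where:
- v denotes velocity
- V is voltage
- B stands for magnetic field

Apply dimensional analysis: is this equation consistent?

No

v (velocity) has dimensions [L T^-1].
V (voltage) has dimensions [I^-1 L^2 M T^-3].
B (magnetic field) has dimensions [I^-1 M T^-2].

Left side: [I^-1 L^2 M T^-3]
Right side: [I^-1 L M T^-3]

The two sides have different dimensions, so the equation is NOT dimensionally consistent.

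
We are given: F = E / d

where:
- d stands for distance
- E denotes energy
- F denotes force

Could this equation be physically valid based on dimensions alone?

Yes

d (distance) has dimensions [L].
E (energy) has dimensions [L^2 M T^-2].
F (force) has dimensions [L M T^-2].

Left side: [L M T^-2]
Right side: [L M T^-2]

Both sides have the same dimensions, so the equation is dimensionally consistent.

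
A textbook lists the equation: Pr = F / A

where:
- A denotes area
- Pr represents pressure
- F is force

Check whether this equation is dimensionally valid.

Yes

A (area) has dimensions [L^2].
Pr (pressure) has dimensions [L^-1 M T^-2].
F (force) has dimensions [L M T^-2].

Left side: [L^-1 M T^-2]
Right side: [L^-1 M T^-2]

Both sides have the same dimensions, so the equation is dimensionally consistent.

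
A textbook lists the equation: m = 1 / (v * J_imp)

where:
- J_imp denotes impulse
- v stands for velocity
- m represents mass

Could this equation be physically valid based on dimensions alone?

No

J_imp (impulse) has dimensions [L M T^-1].
v (velocity) has dimensions [L T^-1].
m (mass) has dimensions [M].

Left side: [M]
Right side: [L^-2 M^-1 T^2]

The two sides have different dimensions, so the equation is NOT dimensionally consistent.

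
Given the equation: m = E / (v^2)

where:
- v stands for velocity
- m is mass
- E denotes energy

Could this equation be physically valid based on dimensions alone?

Yes

v (velocity) has dimensions [L T^-1].
m (mass) has dimensions [M].
E (energy) has dimensions [L^2 M T^-2].

Left side: [M]
Right side: [M]

Both sides have the same dimensions, so the equation is dimensionally consistent.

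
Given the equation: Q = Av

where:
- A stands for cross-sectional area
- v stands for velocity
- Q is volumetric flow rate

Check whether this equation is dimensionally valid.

Yes

A (cross-sectional area) has dimensions [L^2].
v (velocity) has dimensions [L T^-1].
Q (volumetric flow rate) has dimensions [L^3 T^-1].

Left side: [L^3 T^-1]
Right side: [L^3 T^-1]

Both sides have the same dimensions, so the equation is dimensionally consistent.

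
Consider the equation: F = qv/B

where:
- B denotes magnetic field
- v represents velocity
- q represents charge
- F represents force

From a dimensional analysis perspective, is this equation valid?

No

B (magnetic field) has dimensions [I^-1 M T^-2].
v (velocity) has dimensions [L T^-1].
q (charge) has dimensions [I T].
F (force) has dimensions [L M T^-2].

Left side: [L M T^-2]
Right side: [I^2 L M^-1 T^2]

The two sides have different dimensions, so the equation is NOT dimensionally consistent.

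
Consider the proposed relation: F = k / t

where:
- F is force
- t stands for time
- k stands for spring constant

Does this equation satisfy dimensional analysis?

No

F (force) has dimensions [L M T^-2].
t (time) has dimensions [T].
k (spring constant) has dimensions [M T^-2].

Left side: [L M T^-2]
Right side: [M T^-3]

The two sides have different dimensions, so the equation is NOT dimensionally consistent.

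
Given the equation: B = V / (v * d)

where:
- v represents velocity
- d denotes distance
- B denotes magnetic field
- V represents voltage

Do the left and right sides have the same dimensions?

Yes

v (velocity) has dimensions [L T^-1].
d (distance) has dimensions [L].
B (magnetic field) has dimensions [I^-1 M T^-2].
V (voltage) has dimensions [I^-1 L^2 M T^-3].

Left side: [I^-1 M T^-2]
Right side: [I^-1 M T^-2]

Both sides have the same dimensions, so the equation is dimensionally consistent.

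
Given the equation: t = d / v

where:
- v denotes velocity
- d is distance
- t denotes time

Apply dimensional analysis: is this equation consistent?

Yes

v (velocity) has dimensions [L T^-1].
d (distance) has dimensions [L].
t (time) has dimensions [T].

Left side: [T]
Right side: [T]

Both sides have the same dimensions, so the equation is dimensionally consistent.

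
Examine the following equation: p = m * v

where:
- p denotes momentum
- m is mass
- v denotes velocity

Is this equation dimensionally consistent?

Yes

p (momentum) has dimensions [L M T^-1].
m (mass) has dimensions [M].
v (velocity) has dimensions [L T^-1].

Left side: [L M T^-1]
Right side: [L M T^-1]

Both sides have the same dimensions, so the equation is dimensionally consistent.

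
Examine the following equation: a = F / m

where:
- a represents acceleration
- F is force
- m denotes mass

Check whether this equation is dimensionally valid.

Yes

a (acceleration) has dimensions [L T^-2].
F (force) has dimensions [L M T^-2].
m (mass) has dimensions [M].

Left side: [L T^-2]
Right side: [L T^-2]

Both sides have the same dimensions, so the equation is dimensionally consistent.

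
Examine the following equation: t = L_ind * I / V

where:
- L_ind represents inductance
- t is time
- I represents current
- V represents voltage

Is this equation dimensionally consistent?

Yes

L_ind (inductance) has dimensions [I^-2 L^2 M T^-2].
t (time) has dimensions [T].
I (current) has dimensions [I].
V (voltage) has dimensions [I^-1 L^2 M T^-3].

Left side: [T]
Right side: [T]

Both sides have the same dimensions, so the equation is dimensionally consistent.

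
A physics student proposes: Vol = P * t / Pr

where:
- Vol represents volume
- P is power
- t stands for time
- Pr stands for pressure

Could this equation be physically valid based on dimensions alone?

Yes

Vol (volume) has dimensions [L^3].
P (power) has dimensions [L^2 M T^-3].
t (time) has dimensions [T].
Pr (pressure) has dimensions [L^-1 M T^-2].

Left side: [L^3]
Right side: [L^3]

Both sides have the same dimensions, so the equation is dimensionally consistent.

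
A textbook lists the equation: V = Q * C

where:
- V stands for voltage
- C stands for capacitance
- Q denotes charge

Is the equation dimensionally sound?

No

V (voltage) has dimensions [I^-1 L^2 M T^-3].
C (capacitance) has dimensions [I^2 L^-2 M^-1 T^4].
Q (charge) has dimensions [I T].

Left side: [I^-1 L^2 M T^-3]
Right side: [I^3 L^-2 M^-1 T^5]

The two sides have different dimensions, so the equation is NOT dimensionally consistent.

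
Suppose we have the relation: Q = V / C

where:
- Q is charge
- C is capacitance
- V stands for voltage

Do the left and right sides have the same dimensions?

No

Q (charge) has dimensions [I T].
C (capacitance) has dimensions [I^2 L^-2 M^-1 T^4].
V (voltage) has dimensions [I^-1 L^2 M T^-3].

Left side: [I T]
Right side: [I^-3 L^4 M^2 T^-7]

The two sides have different dimensions, so the equation is NOT dimensionally consistent.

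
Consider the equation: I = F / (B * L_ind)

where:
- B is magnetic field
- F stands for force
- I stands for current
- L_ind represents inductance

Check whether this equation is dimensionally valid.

No

B (magnetic field) has dimensions [I^-1 M T^-2].
F (force) has dimensions [L M T^-2].
I (current) has dimensions [I].
L_ind (inductance) has dimensions [I^-2 L^2 M T^-2].

Left side: [I]
Right side: [I^3 L^-1 M^-1 T^2]

The two sides have different dimensions, so the equation is NOT dimensionally consistent.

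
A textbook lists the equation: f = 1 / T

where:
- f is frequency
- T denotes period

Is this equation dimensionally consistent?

Yes

f (frequency) has dimensions [T^-1].
T (period) has dimensions [T].

Left side: [T^-1]
Right side: [T^-1]

Both sides have the same dimensions, so the equation is dimensionally consistent.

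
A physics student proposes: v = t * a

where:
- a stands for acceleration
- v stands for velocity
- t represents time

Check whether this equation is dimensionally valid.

Yes

a (acceleration) has dimensions [L T^-2].
v (velocity) has dimensions [L T^-1].
t (time) has dimensions [T].

Left side: [L T^-1]
Right side: [L T^-1]

Both sides have the same dimensions, so the equation is dimensionally consistent.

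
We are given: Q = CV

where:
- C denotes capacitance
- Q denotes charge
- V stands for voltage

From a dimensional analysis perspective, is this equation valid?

Yes

C (capacitance) has dimensions [I^2 L^-2 M^-1 T^4].
Q (charge) has dimensions [I T].
V (voltage) has dimensions [I^-1 L^2 M T^-3].

Left side: [I T]
Right side: [I T]

Both sides have the same dimensions, so the equation is dimensionally consistent.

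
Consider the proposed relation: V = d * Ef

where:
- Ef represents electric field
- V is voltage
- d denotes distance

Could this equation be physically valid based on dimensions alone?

Yes

Ef (electric field) has dimensions [I^-1 L M T^-3].
V (voltage) has dimensions [I^-1 L^2 M T^-3].
d (distance) has dimensions [L].

Left side: [I^-1 L^2 M T^-3]
Right side: [I^-1 L^2 M T^-3]

Both sides have the same dimensions, so the equation is dimensionally consistent.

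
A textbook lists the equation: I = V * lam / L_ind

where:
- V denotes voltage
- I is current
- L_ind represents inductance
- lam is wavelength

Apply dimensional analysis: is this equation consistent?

No

V (voltage) has dimensions [I^-1 L^2 M T^-3].
I (current) has dimensions [I].
L_ind (inductance) has dimensions [I^-2 L^2 M T^-2].
lam (wavelength) has dimensions [L].

Left side: [I]
Right side: [I L T^-1]

The two sides have different dimensions, so the equation is NOT dimensionally consistent.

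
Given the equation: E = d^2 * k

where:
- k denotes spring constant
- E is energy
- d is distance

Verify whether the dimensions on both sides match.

Yes

k (spring constant) has dimensions [M T^-2].
E (energy) has dimensions [L^2 M T^-2].
d (distance) has dimensions [L].

Left side: [L^2 M T^-2]
Right side: [L^2 M T^-2]

Both sides have the same dimensions, so the equation is dimensionally consistent.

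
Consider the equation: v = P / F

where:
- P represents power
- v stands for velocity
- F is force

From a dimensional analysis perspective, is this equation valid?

Yes

P (power) has dimensions [L^2 M T^-3].
v (velocity) has dimensions [L T^-1].
F (force) has dimensions [L M T^-2].

Left side: [L T^-1]
Right side: [L T^-1]

Both sides have the same dimensions, so the equation is dimensionally consistent.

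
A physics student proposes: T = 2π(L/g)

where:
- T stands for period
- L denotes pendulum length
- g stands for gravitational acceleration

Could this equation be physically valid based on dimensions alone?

No

T (period) has dimensions [T].
L (pendulum length) has dimensions [L].
g (gravitational acceleration) has dimensions [L T^-2].

Left side: [T]
Right side: [T^2]

The two sides have different dimensions, so the equation is NOT dimensionally consistent.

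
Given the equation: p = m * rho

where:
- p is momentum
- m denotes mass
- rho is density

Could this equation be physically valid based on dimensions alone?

No

p (momentum) has dimensions [L M T^-1].
m (mass) has dimensions [M].
rho (density) has dimensions [L^-3 M].

Left side: [L M T^-1]
Right side: [L^-3 M^2]

The two sides have different dimensions, so the equation is NOT dimensionally consistent.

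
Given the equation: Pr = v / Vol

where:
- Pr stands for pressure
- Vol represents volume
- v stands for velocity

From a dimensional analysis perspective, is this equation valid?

No

Pr (pressure) has dimensions [L^-1 M T^-2].
Vol (volume) has dimensions [L^3].
v (velocity) has dimensions [L T^-1].

Left side: [L^-1 M T^-2]
Right side: [L^-2 T^-1]

The two sides have different dimensions, so the equation is NOT dimensionally consistent.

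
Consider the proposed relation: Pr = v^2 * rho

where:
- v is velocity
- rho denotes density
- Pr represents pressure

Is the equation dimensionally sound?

Yes

v (velocity) has dimensions [L T^-1].
rho (density) has dimensions [L^-3 M].
Pr (pressure) has dimensions [L^-1 M T^-2].

Left side: [L^-1 M T^-2]
Right side: [L^-1 M T^-2]

Both sides have the same dimensions, so the equation is dimensionally consistent.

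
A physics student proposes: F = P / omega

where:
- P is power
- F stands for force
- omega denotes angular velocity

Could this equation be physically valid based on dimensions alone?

No

P (power) has dimensions [L^2 M T^-3].
F (force) has dimensions [L M T^-2].
omega (angular velocity) has dimensions [T^-1].

Left side: [L M T^-2]
Right side: [L^2 M T^-2]

The two sides have different dimensions, so the equation is NOT dimensionally consistent.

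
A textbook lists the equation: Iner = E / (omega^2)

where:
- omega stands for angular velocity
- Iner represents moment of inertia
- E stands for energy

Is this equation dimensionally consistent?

Yes

omega (angular velocity) has dimensions [T^-1].
Iner (moment of inertia) has dimensions [L^2 M].
E (energy) has dimensions [L^2 M T^-2].

Left side: [L^2 M]
Right side: [L^2 M]

Both sides have the same dimensions, so the equation is dimensionally consistent.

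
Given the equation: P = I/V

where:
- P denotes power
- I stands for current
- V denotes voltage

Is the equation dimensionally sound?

No

P (power) has dimensions [L^2 M T^-3].
I (current) has dimensions [I].
V (voltage) has dimensions [I^-1 L^2 M T^-3].

Left side: [L^2 M T^-3]
Right side: [I^2 L^-2 M^-1 T^3]

The two sides have different dimensions, so the equation is NOT dimensionally consistent.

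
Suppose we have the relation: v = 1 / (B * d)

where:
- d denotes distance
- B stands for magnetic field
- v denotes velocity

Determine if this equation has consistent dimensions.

No

d (distance) has dimensions [L].
B (magnetic field) has dimensions [I^-1 M T^-2].
v (velocity) has dimensions [L T^-1].

Left side: [L T^-1]
Right side: [I L^-1 M^-1 T^2]

The two sides have different dimensions, so the equation is NOT dimensionally consistent.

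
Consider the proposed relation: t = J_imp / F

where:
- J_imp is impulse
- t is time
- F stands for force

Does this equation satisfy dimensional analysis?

Yes

J_imp (impulse) has dimensions [L M T^-1].
t (time) has dimensions [T].
F (force) has dimensions [L M T^-2].

Left side: [T]
Right side: [T]

Both sides have the same dimensions, so the equation is dimensionally consistent.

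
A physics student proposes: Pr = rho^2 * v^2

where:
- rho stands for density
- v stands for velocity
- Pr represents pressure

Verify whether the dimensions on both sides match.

No

rho (density) has dimensions [L^-3 M].
v (velocity) has dimensions [L T^-1].
Pr (pressure) has dimensions [L^-1 M T^-2].

Left side: [L^-1 M T^-2]
Right side: [L^-4 M^2 T^-2]

The two sides have different dimensions, so the equation is NOT dimensionally consistent.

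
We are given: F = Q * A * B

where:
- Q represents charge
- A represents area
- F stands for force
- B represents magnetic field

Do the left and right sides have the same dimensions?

No

Q (charge) has dimensions [I T].
A (area) has dimensions [L^2].
F (force) has dimensions [L M T^-2].
B (magnetic field) has dimensions [I^-1 M T^-2].

Left side: [L M T^-2]
Right side: [L^2 M T^-1]

The two sides have different dimensions, so the equation is NOT dimensionally consistent.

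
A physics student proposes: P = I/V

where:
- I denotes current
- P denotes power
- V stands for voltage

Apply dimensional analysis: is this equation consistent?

No

I (current) has dimensions [I].
P (power) has dimensions [L^2 M T^-3].
V (voltage) has dimensions [I^-1 L^2 M T^-3].

Left side: [L^2 M T^-3]
Right side: [I^2 L^-2 M^-1 T^3]

The two sides have different dimensions, so the equation is NOT dimensionally consistent.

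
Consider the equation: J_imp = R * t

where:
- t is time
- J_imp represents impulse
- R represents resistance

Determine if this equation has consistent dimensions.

No

t (time) has dimensions [T].
J_imp (impulse) has dimensions [L M T^-1].
R (resistance) has dimensions [I^-2 L^2 M T^-3].

Left side: [L M T^-1]
Right side: [I^-2 L^2 M T^-2]

The two sides have different dimensions, so the equation is NOT dimensionally consistent.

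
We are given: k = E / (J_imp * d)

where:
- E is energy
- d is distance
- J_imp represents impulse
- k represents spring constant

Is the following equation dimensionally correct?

No

E (energy) has dimensions [L^2 M T^-2].
d (distance) has dimensions [L].
J_imp (impulse) has dimensions [L M T^-1].
k (spring constant) has dimensions [M T^-2].

Left side: [M T^-2]
Right side: [T^-1]

The two sides have different dimensions, so the equation is NOT dimensionally consistent.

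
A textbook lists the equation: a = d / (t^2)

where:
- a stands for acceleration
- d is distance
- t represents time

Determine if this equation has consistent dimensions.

Yes

a (acceleration) has dimensions [L T^-2].
d (distance) has dimensions [L].
t (time) has dimensions [T].

Left side: [L T^-2]
Right side: [L T^-2]

Both sides have the same dimensions, so the equation is dimensionally consistent.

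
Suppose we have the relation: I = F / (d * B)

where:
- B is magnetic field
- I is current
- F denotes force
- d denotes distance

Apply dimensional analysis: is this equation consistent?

Yes

B (magnetic field) has dimensions [I^-1 M T^-2].
I (current) has dimensions [I].
F (force) has dimensions [L M T^-2].
d (distance) has dimensions [L].

Left side: [I]
Right side: [I]

Both sides have the same dimensions, so the equation is dimensionally consistent.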